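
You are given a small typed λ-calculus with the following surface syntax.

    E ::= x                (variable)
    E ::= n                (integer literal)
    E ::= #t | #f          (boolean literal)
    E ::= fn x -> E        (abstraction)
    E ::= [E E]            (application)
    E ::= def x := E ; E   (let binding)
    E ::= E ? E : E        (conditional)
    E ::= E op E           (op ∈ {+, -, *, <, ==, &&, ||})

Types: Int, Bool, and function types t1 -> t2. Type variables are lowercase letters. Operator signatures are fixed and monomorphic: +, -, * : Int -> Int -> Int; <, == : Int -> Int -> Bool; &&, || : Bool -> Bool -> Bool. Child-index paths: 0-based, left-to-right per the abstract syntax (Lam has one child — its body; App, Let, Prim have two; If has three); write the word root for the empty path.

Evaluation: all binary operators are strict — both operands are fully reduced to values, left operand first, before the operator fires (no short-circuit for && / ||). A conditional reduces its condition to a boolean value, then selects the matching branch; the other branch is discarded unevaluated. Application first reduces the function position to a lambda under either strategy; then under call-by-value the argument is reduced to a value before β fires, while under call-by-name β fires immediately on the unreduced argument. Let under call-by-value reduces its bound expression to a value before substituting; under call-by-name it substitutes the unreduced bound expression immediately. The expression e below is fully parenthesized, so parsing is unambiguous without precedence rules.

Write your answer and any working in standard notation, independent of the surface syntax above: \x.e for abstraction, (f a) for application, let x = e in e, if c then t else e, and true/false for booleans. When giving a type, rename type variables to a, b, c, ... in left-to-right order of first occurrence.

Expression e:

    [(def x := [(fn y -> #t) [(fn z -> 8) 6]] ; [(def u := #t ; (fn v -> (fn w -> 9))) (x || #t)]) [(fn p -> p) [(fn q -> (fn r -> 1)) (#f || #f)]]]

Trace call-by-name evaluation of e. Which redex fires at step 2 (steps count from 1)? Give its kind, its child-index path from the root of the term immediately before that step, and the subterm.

Answer: let at 0.0 : (let u = true in (\v.(\w.9)))

Trace:
step 0: ((let x = ((\y.true) ((\z.8) 6)) in ((let u = true in (\v.(\w.9))) (x || true))) ((\p.p) ((\q.(\r.1)) (false || false))))
step 1: [let@0] (((let u = true in (\v.(\w.9))) (((\y.true) ((\z.8) 6)) || true)) ((\p.p) ((\q.(\r.1)) (false || false))))
step 2: [let@0.0] (((\v.(\w.9)) (((\y.true) ((\z.8) 6)) || true)) ((\p.p) ((\q.(\r.1)) (false || false))))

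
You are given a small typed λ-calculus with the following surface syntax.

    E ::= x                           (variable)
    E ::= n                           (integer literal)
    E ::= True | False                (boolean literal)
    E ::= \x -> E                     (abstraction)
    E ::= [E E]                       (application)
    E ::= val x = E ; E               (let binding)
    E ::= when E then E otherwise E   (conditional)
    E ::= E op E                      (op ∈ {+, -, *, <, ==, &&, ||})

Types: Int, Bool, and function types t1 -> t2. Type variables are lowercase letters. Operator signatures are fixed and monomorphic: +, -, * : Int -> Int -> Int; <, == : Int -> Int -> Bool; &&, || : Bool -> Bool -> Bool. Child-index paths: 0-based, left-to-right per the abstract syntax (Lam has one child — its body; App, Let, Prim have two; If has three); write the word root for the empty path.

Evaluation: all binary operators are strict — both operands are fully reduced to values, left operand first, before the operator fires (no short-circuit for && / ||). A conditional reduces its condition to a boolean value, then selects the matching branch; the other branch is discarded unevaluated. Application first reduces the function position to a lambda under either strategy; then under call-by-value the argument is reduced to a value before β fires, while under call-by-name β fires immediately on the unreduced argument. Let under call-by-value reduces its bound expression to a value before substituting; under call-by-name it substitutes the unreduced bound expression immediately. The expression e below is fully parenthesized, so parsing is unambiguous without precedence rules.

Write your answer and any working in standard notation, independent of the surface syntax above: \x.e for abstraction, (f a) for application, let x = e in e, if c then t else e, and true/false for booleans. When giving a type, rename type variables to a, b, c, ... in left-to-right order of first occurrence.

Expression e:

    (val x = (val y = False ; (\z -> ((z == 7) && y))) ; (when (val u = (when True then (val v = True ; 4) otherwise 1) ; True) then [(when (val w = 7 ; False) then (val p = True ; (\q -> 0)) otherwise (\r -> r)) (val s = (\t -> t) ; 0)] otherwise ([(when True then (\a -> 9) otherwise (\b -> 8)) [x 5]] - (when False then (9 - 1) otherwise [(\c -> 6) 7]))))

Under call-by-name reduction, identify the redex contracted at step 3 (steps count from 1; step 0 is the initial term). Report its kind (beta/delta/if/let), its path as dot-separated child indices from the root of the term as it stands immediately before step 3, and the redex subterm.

Answer: if at root : (if true then ((if (let w = 7 in false) then (let p = true in (\q.0)) else (\r.r)) (let s = (\t.t) in 0)) else (((if true then (\a.9) else (\b.8)) ((let y = false in (\z.((z == 7) && y))) 5)) - (if false then (9 - 1) else ((\c.6) 7))))

Derivation:
step 0: (let x = (let y = false in (\z.((z == 7) && y))) in (if (let u = (if true then (let v = true in 4) else 1) in true) then ((if (let w = 7 in false) then (let p = true in (\q.0)) else (\r.r)) (let s = (\t.t) in 0)) else (((if true then (\a.9) else (\b.8)) (x 5)) - (if false then (9 - 1) else ((\c.6) 7)))))
step 1: [let@root] (if (let u = (if true then (let v = true in 4) else 1) in true) then ((if (let w = 7 in false) then (let p = true in (\q.0)) else (\r.r)) (let s = (\t.t) in 0)) else (((if true then (\a.9) else (\b.8)) ((let y = false in (\z.((z == 7) && y))) 5)) - (if false then (9 - 1) else ((\c.6) 7))))
step 2: [let@0] (if true then ((if (let w = 7 in false) then (let p = true in (\q.0)) else (\r.r)) (let s = (\t.t) in 0)) else (((if true then (\a.9) else (\b.8)) ((let y = false in (\z.((z == 7) && y))) 5)) - (if false then (9 - 1) else ((\c.6) 7))))
step 3: [if@root] ((if (let w = 7 in false) then (let p = true in (\q.0)) else (\r.r)) (let s = (\t.t) in 0))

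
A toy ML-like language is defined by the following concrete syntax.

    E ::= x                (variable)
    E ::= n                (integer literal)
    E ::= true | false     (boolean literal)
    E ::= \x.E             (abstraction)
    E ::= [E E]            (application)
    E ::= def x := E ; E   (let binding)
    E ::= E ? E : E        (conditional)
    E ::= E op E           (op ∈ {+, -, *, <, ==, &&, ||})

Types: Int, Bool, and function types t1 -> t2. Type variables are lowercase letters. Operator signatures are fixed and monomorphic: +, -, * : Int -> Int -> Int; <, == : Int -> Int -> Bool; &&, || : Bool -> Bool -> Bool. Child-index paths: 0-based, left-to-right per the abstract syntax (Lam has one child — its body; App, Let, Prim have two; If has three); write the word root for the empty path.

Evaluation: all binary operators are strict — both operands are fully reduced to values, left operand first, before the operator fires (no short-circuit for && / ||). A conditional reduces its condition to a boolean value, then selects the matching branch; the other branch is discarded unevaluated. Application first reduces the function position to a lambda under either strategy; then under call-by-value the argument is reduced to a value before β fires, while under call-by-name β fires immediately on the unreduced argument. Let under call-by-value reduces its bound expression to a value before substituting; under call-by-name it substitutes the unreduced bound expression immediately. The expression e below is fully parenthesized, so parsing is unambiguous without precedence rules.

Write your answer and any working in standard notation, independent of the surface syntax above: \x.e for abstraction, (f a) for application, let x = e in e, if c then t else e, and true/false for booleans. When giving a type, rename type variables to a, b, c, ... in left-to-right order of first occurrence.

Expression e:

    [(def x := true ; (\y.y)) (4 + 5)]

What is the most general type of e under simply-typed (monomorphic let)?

Working:
let x : Bool
y : a
\y._ : a -> a
  unify Int ~ Int
  unify Int ~ Int
  unify a -> a ~ Int -> b
  unify a ~ Int
  unify Int ~ b
_ _ : Int

Answer: Int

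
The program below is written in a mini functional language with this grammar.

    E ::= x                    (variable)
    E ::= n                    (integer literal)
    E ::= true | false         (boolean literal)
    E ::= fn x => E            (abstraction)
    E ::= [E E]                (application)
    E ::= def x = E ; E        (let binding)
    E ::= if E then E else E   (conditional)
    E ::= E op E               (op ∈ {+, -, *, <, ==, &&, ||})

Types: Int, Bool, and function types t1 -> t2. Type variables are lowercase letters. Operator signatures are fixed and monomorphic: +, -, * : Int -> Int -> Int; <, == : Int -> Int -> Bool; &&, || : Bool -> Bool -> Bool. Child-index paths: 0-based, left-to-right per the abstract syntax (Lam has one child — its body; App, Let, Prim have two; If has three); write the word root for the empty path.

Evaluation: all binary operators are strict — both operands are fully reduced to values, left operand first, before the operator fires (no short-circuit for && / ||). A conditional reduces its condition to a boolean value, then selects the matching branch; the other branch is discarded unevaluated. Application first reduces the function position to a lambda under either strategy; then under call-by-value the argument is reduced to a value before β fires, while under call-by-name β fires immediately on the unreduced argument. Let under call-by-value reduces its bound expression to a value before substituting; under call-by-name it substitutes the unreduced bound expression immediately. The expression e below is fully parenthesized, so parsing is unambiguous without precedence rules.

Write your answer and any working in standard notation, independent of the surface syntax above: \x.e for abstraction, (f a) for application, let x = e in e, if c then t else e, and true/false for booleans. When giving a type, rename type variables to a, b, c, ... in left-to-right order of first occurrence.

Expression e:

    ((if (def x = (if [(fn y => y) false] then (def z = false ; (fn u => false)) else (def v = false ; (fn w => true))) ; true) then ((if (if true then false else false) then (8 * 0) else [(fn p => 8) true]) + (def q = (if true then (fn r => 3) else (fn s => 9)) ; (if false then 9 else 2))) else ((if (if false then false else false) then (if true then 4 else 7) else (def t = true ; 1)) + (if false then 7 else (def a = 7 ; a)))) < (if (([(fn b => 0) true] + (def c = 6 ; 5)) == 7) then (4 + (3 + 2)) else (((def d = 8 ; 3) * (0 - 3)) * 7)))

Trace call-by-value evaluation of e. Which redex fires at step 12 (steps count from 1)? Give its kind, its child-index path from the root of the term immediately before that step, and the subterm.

Working:
step 0: ((if (let x = (if ((\y.y) false) then (let z = false in (\u.false)) else (let v = false in (\w.true))) in true) then ((if (if true then false else false) then (8 * 0) else ((\p.8) true)) + (let q = (if true then (\r.3) else (\s.9)) in (if false then 9 else 2))) else ((if (if false then false else false) then (if true then 4 else 7) else (let t = true in 1)) + (if false then 7 else (let a = 7 in a)))) < (if ((((\b.0) true) + (let c = 6 in 5)) == 7) then (4 + (3 + 2)) else (((let d = 8 in 3) * (0 - 3)) * 7)))
step 1: [beta@0.0.0.0] ((if (let x = (if false then (let z = false in (\u.false)) else (let v = false in (\w.true))) in true) then ((if (if true then false else false) then (8 * 0) else ((\p.8) true)) + (let q = (if true then (\r.3) else (\s.9)) in (if false then 9 else 2))) else ((if (if false then false else false) then (if true then 4 else 7) else (let t = true in 1)) + (if false then 7 else (let a = 7 in a)))) < (if ((((\b.0) true) + (let c = 6 in 5)) == 7) then (4 + (3 + 2)) else (((let d = 8 in 3) * (0 - 3)) * 7)))
step 2: [if@0.0.0] ((if (let x = (let v = false in (\w.true)) in true) then ((if (if true then false else false) then (8 * 0) else ((\p.8) true)) + (let q = (if true then (\r.3) else (\s.9)) in (if false then 9 else 2))) else ((if (if false then false else false) then (if true then 4 else 7) else (let t = true in 1)) + (if false then 7 else (let a = 7 in a)))) < (if ((((\b.0) true) + (let c = 6 in 5)) == 7) then (4 + (3 + 2)) else (((let d = 8 in 3) * (0 - 3)) * 7)))
step 3: [let@0.0.0] ((if (let x = (\w.true) in true) then ((if (if true then false else false) then (8 * 0) else ((\p.8) true)) + (let q = (if true then (\r.3) else (\s.9)) in (if false then 9 else 2))) else ((if (if false then false else false) then (if true then 4 else 7) else (let t = true in 1)) + (if false then 7 else (let a = 7 in a)))) < (if ((((\b.0) true) + (let c = 6 in 5)) == 7) then (4 + (3 + 2)) else (((let d = 8 in 3) * (0 - 3)) * 7)))
step 4: [let@0.0] ((if true then ((if (if true then false else false) then (8 * 0) else ((\p.8) true)) + (let q = (if true then (\r.3) else (\s.9)) in (if false then 9 else 2))) else ((if (if false then false else false) then (if true then 4 else 7) else (let t = true in 1)) + (if false then 7 else (let a = 7 in a)))) < (if ((((\b.0) true) + (let c = 6 in 5)) == 7) then (4 + (3 + 2)) else (((let d = 8 in 3) * (0 - 3)) * 7)))
step 5: [if@0] (((if (if true then false else false) then (8 * 0) else ((\p.8) true)) + (let q = (if true then (\r.3) else (\s.9)) in (if false then 9 else 2))) < (if ((((\b.0) true) + (let c = 6 in 5)) == 7) then (4 + (3 + 2)) else (((let d = 8 in 3) * (0 - 3)) * 7)))
step 6: [if@0.0.0] (((if false then (8 * 0) else ((\p.8) true)) + (let q = (if true then (\r.3) else (\s.9)) in (if false then 9 else 2))) < (if ((((\b.0) true) + (let c = 6 in 5)) == 7) then (4 + (3 + 2)) else (((let d = 8 in 3) * (0 - 3)) * 7)))
step 7: [if@0.0] ((((\p.8) true) + (let q = (if true then (\r.3) else (\s.9)) in (if false then 9 else 2))) < (if ((((\b.0) true) + (let c = 6 in 5)) == 7) then (4 + (3 + 2)) else (((let d = 8 in 3) * (0 - 3)) * 7)))
step 8: [beta@0.0] ((8 + (let q = (if true then (\r.3) else (\s.9)) in (if false then 9 else 2))) < (if ((((\b.0) true) + (let c = 6 in 5)) == 7) then (4 + (3 + 2)) else (((let d = 8 in 3) * (0 - 3)) * 7)))
step 9: [if@0.1.0] ((8 + (let q = (\r.3) in (if false then 9 else 2))) < (if ((((\b.0) true) + (let c = 6 in 5)) == 7) then (4 + (3 + 2)) else (((let d = 8 in 3) * (0 - 3)) * 7)))
step 10: [let@0.1] ((8 + (if false then 9 else 2)) < (if ((((\b.0) true) + (let c = 6 in 5)) == 7) then (4 + (3 + 2)) else (((let d = 8 in 3) * (0 - 3)) * 7)))
step 11: [if@0.1] ((8 + 2) < (if ((((\b.0) true) + (let c = 6 in 5)) == 7) then (4 + (3 + 2)) else (((let d = 8 in 3) * (0 - 3)) * 7)))
step 12: [delta@0] (10 < (if ((((\b.0) true) + (let c = 6 in 5)) == 7) then (4 + (3 + 2)) else (((let d = 8 in 3) * (0 - 3)) * 7)))

Answer: delta at 0 : (8 + 2)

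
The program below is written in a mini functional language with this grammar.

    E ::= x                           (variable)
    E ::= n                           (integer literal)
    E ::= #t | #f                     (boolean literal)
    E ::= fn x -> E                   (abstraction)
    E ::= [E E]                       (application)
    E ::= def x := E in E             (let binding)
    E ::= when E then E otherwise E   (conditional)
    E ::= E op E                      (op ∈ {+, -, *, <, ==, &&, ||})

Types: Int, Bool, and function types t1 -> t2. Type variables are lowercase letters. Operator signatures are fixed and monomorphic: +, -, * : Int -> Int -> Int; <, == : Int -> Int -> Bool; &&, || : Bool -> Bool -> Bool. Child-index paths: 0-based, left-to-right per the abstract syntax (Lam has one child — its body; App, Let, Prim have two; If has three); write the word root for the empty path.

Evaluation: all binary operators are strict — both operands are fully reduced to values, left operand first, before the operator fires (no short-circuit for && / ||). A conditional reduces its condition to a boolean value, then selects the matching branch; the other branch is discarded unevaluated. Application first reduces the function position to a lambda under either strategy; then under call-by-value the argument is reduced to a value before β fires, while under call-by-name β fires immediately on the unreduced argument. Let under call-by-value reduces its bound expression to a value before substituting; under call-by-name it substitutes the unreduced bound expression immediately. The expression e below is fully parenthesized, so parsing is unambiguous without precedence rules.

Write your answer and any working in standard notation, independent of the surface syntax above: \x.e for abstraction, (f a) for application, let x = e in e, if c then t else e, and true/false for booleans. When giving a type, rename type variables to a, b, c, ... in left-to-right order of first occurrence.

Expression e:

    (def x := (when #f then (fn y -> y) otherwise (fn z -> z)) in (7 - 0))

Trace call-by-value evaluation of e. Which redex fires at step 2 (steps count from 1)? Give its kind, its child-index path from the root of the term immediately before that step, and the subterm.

Answer: let at root : (let x = (\z.z) in (7 - 0))

Working:
step 0: (let x = (if false then (\y.y) else (\z.z)) in (7 - 0))
step 1: [if@0] (let x = (\z.z) in (7 - 0))
step 2: [let@root] (7 - 0)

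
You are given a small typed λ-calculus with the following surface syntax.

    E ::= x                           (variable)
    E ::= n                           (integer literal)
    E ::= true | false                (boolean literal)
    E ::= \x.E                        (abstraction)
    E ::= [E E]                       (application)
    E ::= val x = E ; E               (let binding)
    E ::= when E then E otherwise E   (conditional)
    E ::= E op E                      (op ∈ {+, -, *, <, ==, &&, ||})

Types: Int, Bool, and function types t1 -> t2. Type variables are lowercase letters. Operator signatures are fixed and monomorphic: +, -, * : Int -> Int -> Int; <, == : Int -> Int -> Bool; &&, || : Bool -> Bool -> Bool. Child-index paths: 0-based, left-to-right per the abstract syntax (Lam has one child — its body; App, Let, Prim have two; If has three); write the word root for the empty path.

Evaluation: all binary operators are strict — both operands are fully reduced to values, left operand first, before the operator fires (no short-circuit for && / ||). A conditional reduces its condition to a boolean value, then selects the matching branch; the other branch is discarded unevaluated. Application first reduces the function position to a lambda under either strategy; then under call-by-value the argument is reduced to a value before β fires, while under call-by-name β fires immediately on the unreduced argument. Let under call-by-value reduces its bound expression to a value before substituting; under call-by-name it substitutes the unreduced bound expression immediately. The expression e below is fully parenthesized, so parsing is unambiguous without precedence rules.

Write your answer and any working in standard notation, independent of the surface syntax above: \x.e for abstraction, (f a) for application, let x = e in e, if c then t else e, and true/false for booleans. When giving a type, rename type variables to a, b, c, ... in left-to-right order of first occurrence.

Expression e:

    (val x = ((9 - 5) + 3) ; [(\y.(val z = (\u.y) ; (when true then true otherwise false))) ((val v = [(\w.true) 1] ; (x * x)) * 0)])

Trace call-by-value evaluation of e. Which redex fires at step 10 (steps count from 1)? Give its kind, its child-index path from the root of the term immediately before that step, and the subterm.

Answer: if at root : (if true then true else false)

Trace:
step 0: (let x = ((9 - 5) + 3) in ((\y.(let z = (\u.y) in (if true then true else false))) ((let v = ((\w.true) 1) in (x * x)) * 0)))
step 1: [delta@0.0] (let x = (4 + 3) in ((\y.(let z = (\u.y) in (if true then true else false))) ((let v = ((\w.true) 1) in (x * x)) * 0)))
step 2: [delta@0] (let x = 7 in ((\y.(let z = (\u.y) in (if true then true else false))) ((let v = ((\w.true) 1) in (x * x)) * 0)))
step 3: [let@root] ((\y.(let z = (\u.y) in (if true then true else false))) ((let v = ((\w.true) 1) in (7 * 7)) * 0))
step 4: [beta@1.0.0] ((\y.(let z = (\u.y) in (if true then true else false))) ((let v = true in (7 * 7)) * 0))
step 5: [let@1.0] ((\y.(let z = (\u.y) in (if true then true else false))) ((7 * 7) * 0))
step 6: [delta@1.0] ((\y.(let z = (\u.y) in (if true then true else false))) (49 * 0))
step 7: [delta@1] ((\y.(let z = (\u.y) in (if true then true else false))) 0)
step 8: [beta@root] (let z = (\u.0) in (if true then true else false))
step 9: [let@root] (if true then true else false)
step 10: [if@root] true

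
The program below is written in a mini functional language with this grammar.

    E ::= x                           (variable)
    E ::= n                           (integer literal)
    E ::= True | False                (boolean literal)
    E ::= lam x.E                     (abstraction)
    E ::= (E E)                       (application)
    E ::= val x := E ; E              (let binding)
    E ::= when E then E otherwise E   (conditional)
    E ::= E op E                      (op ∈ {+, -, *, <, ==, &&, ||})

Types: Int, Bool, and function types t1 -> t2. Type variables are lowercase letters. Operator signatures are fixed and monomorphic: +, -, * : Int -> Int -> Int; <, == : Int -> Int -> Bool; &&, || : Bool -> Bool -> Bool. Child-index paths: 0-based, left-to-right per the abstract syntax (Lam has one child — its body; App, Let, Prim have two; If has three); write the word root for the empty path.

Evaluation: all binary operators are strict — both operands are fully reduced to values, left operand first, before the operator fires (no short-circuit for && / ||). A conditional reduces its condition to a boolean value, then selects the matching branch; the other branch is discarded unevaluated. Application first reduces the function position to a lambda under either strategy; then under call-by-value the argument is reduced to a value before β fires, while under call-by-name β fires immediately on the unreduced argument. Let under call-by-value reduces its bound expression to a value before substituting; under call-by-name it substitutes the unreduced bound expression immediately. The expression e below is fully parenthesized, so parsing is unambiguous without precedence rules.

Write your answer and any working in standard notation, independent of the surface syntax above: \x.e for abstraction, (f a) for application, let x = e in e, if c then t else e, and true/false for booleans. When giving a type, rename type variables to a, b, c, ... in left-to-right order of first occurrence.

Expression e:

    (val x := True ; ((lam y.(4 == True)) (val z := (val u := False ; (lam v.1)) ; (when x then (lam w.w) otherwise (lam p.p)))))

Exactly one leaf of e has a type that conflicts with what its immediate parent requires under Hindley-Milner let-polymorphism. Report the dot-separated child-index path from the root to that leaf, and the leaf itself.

Answer: 1.0.0.1 : true

Derivation:
let x : Bool
  unify Int ~ Int
  unify Bool ~ Int
  FAIL: mismatch Bool ~ Int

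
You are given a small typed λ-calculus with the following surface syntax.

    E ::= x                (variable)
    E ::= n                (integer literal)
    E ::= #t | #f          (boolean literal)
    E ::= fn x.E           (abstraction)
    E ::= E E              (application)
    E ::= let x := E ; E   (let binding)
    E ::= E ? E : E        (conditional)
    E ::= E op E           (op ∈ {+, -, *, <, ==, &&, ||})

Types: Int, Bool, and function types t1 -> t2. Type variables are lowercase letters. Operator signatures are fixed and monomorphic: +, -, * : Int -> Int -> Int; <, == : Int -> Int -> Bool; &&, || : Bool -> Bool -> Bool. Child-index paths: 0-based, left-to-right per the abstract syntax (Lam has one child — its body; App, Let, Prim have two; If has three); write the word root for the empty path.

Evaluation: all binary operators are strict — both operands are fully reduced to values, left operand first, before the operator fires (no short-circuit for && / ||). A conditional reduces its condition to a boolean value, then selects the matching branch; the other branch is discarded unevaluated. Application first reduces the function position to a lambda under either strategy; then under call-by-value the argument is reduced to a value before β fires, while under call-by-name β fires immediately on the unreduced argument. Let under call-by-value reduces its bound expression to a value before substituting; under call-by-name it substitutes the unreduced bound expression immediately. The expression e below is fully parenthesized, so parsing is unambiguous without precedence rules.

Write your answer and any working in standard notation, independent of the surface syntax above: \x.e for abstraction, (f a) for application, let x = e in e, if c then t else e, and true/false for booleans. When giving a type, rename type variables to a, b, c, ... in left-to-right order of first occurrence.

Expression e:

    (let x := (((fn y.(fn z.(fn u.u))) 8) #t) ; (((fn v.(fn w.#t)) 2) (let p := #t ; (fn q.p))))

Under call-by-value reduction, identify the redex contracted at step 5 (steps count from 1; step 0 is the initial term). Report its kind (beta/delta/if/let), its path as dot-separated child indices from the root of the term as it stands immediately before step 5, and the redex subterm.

Answer: let at 1 : (let p = true in (\q.p))

Working:
step 0: (let x = (((\y.(\z.(\u.u))) 8) true) in (((\v.(\w.true)) 2) (let p = true in (\q.p))))
step 1: [beta@0.0] (let x = ((\z.(\u.u)) true) in (((\v.(\w.true)) 2) (let p = true in (\q.p))))
step 2: [beta@0] (let x = (\u.u) in (((\v.(\w.true)) 2) (let p = true in (\q.p))))
step 3: [let@root] (((\v.(\w.true)) 2) (let p = true in (\q.p)))
step 4: [beta@0] ((\w.true) (let p = true in (\q.p)))
step 5: [let@1] ((\w.true) (\q.true))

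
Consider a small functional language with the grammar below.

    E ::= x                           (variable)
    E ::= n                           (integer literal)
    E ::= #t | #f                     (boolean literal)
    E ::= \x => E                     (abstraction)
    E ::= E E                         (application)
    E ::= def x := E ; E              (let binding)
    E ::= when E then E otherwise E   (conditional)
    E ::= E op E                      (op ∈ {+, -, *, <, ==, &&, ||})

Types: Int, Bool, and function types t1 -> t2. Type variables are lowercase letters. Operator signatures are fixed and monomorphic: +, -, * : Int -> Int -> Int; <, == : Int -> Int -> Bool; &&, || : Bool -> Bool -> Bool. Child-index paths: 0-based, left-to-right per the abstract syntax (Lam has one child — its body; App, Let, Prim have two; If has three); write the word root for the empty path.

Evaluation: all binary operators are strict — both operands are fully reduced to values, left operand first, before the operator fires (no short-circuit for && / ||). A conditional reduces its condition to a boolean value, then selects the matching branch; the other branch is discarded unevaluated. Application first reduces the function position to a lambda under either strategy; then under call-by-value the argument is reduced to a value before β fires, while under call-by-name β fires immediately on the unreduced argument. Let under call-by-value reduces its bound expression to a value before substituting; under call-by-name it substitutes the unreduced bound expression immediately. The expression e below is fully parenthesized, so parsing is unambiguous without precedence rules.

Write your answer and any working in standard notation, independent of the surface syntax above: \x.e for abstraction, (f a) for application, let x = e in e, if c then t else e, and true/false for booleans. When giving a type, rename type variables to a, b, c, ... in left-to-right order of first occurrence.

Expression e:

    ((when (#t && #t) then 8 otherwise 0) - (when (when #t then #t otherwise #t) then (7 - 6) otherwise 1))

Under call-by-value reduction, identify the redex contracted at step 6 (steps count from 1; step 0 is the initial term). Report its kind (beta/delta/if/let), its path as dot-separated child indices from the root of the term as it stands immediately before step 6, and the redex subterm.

Answer: delta at root : (8 - 1)

Derivation:
step 0: ((if (true && true) then 8 else 0) - (if (if true then true else true) then (7 - 6) else 1))
step 1: [delta@0.0] ((if true then 8 else 0) - (if (if true then true else true) then (7 - 6) else 1))
step 2: [if@0] (8 - (if (if true then true else true) then (7 - 6) else 1))
step 3: [if@1.0] (8 - (if true then (7 - 6) else 1))
step 4: [if@1] (8 - (7 - 6))
step 5: [delta@1] (8 - 1)
step 6: [delta@root] 7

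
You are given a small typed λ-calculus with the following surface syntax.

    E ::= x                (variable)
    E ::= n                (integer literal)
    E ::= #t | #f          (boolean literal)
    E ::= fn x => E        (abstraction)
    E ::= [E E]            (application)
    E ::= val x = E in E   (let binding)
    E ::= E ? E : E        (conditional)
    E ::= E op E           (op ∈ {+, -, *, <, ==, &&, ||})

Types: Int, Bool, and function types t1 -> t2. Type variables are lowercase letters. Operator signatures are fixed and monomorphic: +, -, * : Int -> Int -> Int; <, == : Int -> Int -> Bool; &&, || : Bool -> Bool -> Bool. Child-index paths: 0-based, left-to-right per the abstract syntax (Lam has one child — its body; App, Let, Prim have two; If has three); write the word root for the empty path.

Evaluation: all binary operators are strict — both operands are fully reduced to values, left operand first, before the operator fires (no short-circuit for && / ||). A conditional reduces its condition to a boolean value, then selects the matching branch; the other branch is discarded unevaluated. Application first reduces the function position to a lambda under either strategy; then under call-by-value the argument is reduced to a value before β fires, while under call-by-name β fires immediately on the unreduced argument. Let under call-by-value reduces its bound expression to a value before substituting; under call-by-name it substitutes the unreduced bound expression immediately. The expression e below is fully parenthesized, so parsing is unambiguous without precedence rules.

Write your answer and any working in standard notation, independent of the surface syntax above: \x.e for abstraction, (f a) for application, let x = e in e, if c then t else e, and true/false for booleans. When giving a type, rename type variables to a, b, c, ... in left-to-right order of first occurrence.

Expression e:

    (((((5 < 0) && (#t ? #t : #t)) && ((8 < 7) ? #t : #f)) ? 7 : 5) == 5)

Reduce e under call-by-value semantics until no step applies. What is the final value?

Answer: true

Working:
step 0: ((if (((5 < 0) && (if true then true else true)) && (if (8 < 7) then true else false)) then 7 else 5) == 5)
step 1: [delta@0.0.0.0] ((if ((false && (if true then true else true)) && (if (8 < 7) then true else false)) then 7 else 5) == 5)
step 2: [if@0.0.0.1] ((if ((false && true) && (if (8 < 7) then true else false)) then 7 else 5) == 5)
step 3: [delta@0.0.0] ((if (false && (if (8 < 7) then true else false)) then 7 else 5) == 5)
step 4: [delta@0.0.1.0] ((if (false && (if false then true else false)) then 7 else 5) == 5)
step 5: [if@0.0.1] ((if (false && false) then 7 else 5) == 5)
step 6: [delta@0.0] ((if false then 7 else 5) == 5)
step 7: [if@0] (5 == 5)
step 8: [delta@root] true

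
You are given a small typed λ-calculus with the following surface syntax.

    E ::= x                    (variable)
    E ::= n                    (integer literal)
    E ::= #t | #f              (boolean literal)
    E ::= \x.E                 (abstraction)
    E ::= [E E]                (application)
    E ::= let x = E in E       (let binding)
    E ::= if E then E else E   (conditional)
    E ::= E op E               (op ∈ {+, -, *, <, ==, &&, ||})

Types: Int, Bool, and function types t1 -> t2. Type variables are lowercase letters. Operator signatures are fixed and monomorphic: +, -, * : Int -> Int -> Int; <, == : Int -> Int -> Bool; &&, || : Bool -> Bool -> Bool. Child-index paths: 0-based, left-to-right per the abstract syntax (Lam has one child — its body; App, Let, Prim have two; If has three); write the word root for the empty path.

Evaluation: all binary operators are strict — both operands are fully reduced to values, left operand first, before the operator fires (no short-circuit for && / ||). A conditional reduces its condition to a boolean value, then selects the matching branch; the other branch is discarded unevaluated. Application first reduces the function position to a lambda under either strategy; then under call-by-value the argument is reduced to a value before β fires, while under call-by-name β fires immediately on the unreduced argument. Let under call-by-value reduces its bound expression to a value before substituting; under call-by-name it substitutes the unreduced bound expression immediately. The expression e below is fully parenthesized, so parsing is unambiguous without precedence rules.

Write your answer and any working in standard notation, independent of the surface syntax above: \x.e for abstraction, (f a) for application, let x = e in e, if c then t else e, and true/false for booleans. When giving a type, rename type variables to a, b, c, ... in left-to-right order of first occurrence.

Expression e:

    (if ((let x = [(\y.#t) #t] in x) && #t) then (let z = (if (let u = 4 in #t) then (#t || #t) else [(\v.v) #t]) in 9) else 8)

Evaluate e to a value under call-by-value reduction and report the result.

Answer: 9

Trace:
step 0: (if ((let x = ((\y.true) true) in x) && true) then (let z = (if (let u = 4 in true) then (true || true) else ((\v.v) true)) in 9) else 8)
step 1: [beta@0.0.0] (if ((let x = true in x) && true) then (let z = (if (let u = 4 in true) then (true || true) else ((\v.v) true)) in 9) else 8)
step 2: [let@0.0] (if (true && true) then (let z = (if (let u = 4 in true) then (true || true) else ((\v.v) true)) in 9) else 8)
step 3: [delta@0] (if true then (let z = (if (let u = 4 in true) then (true || true) else ((\v.v) true)) in 9) else 8)
step 4: [if@root] (let z = (if (let u = 4 in true) then (true || true) else ((\v.v) true)) in 9)
step 5: [let@0.0] (let z = (if true then (true || true) else ((\v.v) true)) in 9)
step 6: [if@0] (let z = (true || true) in 9)
step 7: [delta@0] (let z = true in 9)
step 8: [let@root] 9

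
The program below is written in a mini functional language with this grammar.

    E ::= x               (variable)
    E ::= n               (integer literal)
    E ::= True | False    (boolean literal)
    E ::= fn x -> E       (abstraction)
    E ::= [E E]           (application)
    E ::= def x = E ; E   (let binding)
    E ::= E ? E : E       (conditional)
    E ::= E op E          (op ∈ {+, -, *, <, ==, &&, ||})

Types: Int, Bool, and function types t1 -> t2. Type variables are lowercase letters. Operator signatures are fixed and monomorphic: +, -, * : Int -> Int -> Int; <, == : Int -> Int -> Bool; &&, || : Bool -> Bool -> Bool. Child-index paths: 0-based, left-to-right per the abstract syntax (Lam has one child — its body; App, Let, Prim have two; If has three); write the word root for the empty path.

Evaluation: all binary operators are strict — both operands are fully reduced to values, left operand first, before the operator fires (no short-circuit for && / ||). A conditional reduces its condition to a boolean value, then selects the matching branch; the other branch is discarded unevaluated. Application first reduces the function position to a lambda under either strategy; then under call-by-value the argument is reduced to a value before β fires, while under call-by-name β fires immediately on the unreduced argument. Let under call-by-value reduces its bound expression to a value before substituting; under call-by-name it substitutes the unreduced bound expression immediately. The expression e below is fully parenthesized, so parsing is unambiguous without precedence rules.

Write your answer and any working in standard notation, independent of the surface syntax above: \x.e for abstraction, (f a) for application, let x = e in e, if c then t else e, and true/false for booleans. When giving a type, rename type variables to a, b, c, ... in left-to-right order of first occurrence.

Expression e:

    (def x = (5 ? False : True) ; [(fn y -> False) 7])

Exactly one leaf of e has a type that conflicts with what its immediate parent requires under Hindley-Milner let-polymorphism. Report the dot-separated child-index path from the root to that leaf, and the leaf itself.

Working:
  unify Int ~ Bool
  FAIL: mismatch Int ~ Bool

Answer: 0.0 : 5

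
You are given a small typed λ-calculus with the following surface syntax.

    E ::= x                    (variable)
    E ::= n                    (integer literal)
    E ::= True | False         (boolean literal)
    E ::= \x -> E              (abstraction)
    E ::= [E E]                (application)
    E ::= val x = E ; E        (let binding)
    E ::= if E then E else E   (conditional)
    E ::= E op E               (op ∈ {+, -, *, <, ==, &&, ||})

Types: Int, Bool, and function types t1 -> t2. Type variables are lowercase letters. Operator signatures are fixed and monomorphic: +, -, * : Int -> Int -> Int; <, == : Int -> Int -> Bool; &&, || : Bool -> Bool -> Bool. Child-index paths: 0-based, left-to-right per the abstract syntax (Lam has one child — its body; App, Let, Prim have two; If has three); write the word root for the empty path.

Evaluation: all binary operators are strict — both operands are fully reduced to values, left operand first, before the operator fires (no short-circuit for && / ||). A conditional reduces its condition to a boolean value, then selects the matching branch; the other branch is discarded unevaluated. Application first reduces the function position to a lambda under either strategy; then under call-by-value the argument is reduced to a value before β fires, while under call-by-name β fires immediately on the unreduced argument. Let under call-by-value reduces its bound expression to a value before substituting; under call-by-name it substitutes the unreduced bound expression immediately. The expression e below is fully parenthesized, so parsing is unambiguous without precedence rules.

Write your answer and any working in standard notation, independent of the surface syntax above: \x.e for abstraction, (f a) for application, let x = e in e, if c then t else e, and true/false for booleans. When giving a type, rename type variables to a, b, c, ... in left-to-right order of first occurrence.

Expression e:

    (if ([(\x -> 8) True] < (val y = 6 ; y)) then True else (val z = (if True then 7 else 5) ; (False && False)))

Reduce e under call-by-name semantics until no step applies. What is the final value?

Trace:
step 0: (if (((\x.8) true) < (let y = 6 in y)) then true else (let z = (if true then 7 else 5) in (false && false)))
step 1: [beta@0.0] (if (8 < (let y = 6 in y)) then true else (let z = (if true then 7 else 5) in (false && false)))
step 2: [let@0.1] (if (8 < 6) then true else (let z = (if true then 7 else 5) in (false && false)))
step 3: [delta@0] (if false then true else (let z = (if true then 7 else 5) in (false && false)))
step 4: [if@root] (let z = (if true then 7 else 5) in (false && false))
step 5: [let@root] (false && false)
step 6: [delta@root] false

Answer: false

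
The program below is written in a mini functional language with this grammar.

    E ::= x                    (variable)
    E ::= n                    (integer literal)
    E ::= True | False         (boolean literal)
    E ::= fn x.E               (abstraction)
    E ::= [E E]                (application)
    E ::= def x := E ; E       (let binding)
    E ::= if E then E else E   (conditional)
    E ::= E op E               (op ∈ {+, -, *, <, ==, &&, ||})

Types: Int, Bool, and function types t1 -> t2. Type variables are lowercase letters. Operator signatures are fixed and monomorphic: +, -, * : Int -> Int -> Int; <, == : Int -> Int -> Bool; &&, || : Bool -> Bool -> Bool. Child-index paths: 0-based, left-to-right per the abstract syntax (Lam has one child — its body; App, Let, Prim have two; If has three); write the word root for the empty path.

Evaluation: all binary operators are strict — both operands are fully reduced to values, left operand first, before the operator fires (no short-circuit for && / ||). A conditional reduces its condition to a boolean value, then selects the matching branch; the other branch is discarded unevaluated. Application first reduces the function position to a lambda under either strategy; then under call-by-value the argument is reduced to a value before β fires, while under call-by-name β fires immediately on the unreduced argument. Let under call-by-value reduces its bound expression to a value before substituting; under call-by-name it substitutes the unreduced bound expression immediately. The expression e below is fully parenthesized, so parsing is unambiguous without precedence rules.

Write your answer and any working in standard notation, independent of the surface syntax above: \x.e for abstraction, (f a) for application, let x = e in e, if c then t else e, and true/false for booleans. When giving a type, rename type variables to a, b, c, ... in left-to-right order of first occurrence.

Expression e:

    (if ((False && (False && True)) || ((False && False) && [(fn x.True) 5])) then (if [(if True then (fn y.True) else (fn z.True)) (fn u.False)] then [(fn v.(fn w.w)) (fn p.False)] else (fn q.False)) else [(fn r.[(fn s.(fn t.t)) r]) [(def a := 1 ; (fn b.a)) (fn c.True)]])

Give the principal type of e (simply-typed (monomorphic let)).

Answer: Bool -> Bool

Working:
  unify Bool ~ Bool
  unify Bool ~ Bool
  unify Bool ~ Bool
  unify Bool ~ Bool
  unify Bool ~ Bool
  unify Bool ~ Bool
  unify Bool ~ Bool
  unify Bool ~ Bool
\x._ : a -> Bool
  unify a -> Bool ~ Int -> b
  unify a ~ Int
  unify Bool ~ b
_ _ : Bool
  unify Bool ~ Bool
  unify Bool ~ Bool
  unify Bool ~ Bool
  unify Bool ~ Bool
\y._ : c -> Bool
\z._ : d -> Bool
  unify c -> Bool ~ d -> Bool
  unify c ~ d
  unify Bool ~ Bool
\u._ : e -> Bool
  unify d -> Bool ~ (e -> Bool) -> f
  unify d ~ e -> Bool
  unify Bool ~ f
_ _ : Bool
  unify Bool ~ Bool
w : h
\w._ : h -> h
\v._ : g -> h -> h
\p._ : i -> Bool
  unify g -> h -> h ~ (i -> Bool) -> j
  unify g ~ i -> Bool
  unify h -> h ~ j
_ _ : h -> h
\q._ : k -> Bool
  unify h -> h ~ k -> Bool
  unify h ~ k
  unify k ~ Bool
t : n
\t._ : n -> n
\s._ : m -> n -> n
r : l
  unify m -> n -> n ~ l -> o
  unify m ~ l
  unify n -> n ~ o
_ _ : n -> n
\r._ : l -> n -> n
let a : Int
a : Int
\b._ : p -> Int
\c._ : q -> Bool
  unify p -> Int ~ (q -> Bool) -> r
  unify p ~ q -> Bool
  unify Int ~ r
_ _ : Int
  unify l -> n -> n ~ Int -> s
  unify l ~ Int
  unify n -> n ~ s
_ _ : n -> n
  unify Bool -> Bool ~ n -> n
  unify Bool ~ n
  unify Bool ~ Bool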